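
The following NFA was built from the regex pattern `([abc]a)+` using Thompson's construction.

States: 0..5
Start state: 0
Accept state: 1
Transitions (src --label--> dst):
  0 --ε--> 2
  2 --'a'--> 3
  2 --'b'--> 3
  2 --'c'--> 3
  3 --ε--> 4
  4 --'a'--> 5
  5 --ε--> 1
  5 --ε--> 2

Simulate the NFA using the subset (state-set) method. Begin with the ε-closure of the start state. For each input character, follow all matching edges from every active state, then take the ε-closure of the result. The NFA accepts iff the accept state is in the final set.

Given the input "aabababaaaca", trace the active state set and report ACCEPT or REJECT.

initial (ε-close {0}): {0,2}
'a' @ 1: {3,4}
'a' @ 2: {1,2,5}  [accepting]
'b' @ 3: {3,4}
'a' @ 4: {1,2,5}  [accepting]
'b' @ 5: {3,4}
'a' @ 6: {1,2,5}  [accepting]
'b' @ 7: {3,4}
'a' @ 8: {1,2,5}  [accepting]
'a' @ 9: {3,4}
'a' @ 10: {1,2,5}  [accepting]
'c' @ 11: {3,4}
'a' @ 12: {1,2,5}  [accepting]
after full input: {1,2,5}  (accept=1 in)

Answer: ACCEPT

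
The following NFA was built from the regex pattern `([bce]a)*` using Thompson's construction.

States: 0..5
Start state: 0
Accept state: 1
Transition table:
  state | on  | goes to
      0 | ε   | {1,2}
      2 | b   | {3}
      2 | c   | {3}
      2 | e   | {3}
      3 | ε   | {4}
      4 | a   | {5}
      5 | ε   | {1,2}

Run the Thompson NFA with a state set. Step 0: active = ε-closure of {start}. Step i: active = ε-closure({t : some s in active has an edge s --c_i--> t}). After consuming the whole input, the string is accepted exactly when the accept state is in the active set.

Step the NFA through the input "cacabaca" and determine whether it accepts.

Answer: ACCEPT

Steps:
S₀ = ε-closure({0}) = {0,1,2}
'c' @ 1: {3,4}
'a' @ 2: {1,2,5}  [accepting]
'c' @ 3: {3,4}
'a' @ 4: {1,2,5}  [accepting]
'b' @ 5: {3,4}
'a' @ 6: {1,2,5}  [accepting]
'c' @ 7: {3,4}
'a' @ 8: {1,2,5}  [accepting]
end set {1,2,5} — state 1 in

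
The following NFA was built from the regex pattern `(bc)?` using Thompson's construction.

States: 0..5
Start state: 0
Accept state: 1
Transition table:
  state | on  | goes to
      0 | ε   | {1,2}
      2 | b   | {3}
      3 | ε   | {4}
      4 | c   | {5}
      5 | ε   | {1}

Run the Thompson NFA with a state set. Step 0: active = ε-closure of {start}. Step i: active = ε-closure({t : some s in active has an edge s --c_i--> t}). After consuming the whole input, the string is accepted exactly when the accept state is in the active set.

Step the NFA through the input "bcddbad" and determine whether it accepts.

initial (ε-close {0}): {0,1,2}
'b' @ 1: {3,4}
'c' @ 2: {1,5}  (accept∈set)
'd' @ 3: {}  — state set empty
rest 'dbad' ignored (set empty)
end set {} — state 1 not in

Answer: REJECT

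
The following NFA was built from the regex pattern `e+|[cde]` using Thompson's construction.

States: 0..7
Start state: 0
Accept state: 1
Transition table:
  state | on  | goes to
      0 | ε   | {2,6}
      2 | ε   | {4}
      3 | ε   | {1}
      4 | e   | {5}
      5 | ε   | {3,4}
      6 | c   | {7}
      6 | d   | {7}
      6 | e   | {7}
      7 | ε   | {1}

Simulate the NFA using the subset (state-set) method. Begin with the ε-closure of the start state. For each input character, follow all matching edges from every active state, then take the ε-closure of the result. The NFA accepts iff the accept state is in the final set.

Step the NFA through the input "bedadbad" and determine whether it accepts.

S₀ = ε-closure({0}) = {0,2,4,6}
'b' @ 1: {}  — state set empty
rest 'edadbad' ignored (set empty)
final: {}; accept 1 not in set

Answer: REJECT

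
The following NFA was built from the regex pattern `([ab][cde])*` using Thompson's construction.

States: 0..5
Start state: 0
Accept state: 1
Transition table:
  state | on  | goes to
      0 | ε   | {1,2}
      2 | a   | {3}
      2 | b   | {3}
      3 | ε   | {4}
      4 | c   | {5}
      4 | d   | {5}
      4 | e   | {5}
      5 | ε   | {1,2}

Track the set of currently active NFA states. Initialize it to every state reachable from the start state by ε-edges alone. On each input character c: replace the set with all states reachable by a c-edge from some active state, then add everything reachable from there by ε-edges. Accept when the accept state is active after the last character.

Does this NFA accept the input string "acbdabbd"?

start: ε-closure({0}) = {0,1,2}
'a' @ 1: {3,4}
'c' @ 2: {1,2,5}  (accept∈set)
'b' @ 3: {3,4}
'd' @ 4: {1,2,5}  (accept∈set)
'a' @ 5: {3,4}
'b' @ 6: {}  — dead — no transitions
rest 'bd' ignored (set empty)
end set {} — state 1 not in

Answer: REJECT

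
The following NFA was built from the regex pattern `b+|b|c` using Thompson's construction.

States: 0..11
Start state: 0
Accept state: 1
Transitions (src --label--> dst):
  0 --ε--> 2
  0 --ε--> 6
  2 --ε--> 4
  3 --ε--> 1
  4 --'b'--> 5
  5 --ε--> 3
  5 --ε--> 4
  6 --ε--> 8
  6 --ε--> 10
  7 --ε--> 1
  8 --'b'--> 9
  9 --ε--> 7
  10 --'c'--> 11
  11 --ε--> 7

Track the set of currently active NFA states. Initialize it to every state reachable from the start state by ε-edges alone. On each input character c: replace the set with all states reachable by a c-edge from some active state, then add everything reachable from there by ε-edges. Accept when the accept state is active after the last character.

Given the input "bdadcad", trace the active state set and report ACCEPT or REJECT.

Answer: REJECT

Derivation:
S₀ = ε-closure({0}) = {0,2,4,6,8,10}
'b' @ 1: {1,3,4,5,7,9}  ✓accept
'd' @ 2: {}  — no active states
rest 'adcad' ignored (set empty)
final: {}; accept 1 not in set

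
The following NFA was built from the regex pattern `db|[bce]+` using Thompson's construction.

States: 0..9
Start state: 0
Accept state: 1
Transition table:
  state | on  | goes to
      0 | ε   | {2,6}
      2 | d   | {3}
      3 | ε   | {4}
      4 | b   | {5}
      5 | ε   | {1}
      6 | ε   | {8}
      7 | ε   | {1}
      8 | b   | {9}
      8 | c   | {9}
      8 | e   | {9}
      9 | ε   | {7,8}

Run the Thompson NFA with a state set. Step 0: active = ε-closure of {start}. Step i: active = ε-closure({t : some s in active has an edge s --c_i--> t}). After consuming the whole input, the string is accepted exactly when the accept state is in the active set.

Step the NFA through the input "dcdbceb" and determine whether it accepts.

Answer: REJECT

Trace:
initial (ε-close {0}): {0,2,6,8}
'd' @ 1: {3,4}
'c' @ 2: {}  — state set empty
rest 'dbceb' ignored (set empty)
end set {} — state 1 not in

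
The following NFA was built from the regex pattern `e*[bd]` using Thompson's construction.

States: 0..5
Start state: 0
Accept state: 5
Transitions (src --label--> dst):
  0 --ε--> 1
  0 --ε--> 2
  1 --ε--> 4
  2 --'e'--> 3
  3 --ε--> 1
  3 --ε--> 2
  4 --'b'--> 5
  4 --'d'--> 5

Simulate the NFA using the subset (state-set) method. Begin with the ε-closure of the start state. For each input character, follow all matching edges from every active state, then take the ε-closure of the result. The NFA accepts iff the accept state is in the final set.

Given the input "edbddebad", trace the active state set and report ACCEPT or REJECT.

initial (ε-close {0}): {0,1,2,4}
'e' @ 1: {1,2,3,4}
'd' @ 2: {5}  [accepting]
'b' @ 3: {}  — dead — no transitions
rest 'ddebad' ignored (set empty)
after full input: {}  (accept=5 not in)

Answer: REJECT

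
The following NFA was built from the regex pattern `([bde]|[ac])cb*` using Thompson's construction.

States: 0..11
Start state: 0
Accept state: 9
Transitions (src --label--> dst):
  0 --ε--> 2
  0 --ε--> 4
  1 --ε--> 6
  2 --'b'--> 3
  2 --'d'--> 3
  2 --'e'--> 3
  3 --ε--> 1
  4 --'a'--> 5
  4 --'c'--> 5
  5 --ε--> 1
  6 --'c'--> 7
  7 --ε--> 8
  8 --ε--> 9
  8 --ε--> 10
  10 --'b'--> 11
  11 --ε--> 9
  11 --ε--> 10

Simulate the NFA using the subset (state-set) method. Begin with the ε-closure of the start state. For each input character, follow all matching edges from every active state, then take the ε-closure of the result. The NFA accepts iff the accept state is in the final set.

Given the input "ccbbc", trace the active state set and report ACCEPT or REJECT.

Answer: REJECT

Steps:
initial (ε-close {0}): {0,2,4}
'c' @ 1: {1,5,6}
'c' @ 2: {7,8,9,10}  [accepting]
'b' @ 3: {9,10,11}  [accepting]
'b' @ 4: {9,10,11}  [accepting]
'c' @ 5: {}  — state set empty
final: {}; accept 9 not in set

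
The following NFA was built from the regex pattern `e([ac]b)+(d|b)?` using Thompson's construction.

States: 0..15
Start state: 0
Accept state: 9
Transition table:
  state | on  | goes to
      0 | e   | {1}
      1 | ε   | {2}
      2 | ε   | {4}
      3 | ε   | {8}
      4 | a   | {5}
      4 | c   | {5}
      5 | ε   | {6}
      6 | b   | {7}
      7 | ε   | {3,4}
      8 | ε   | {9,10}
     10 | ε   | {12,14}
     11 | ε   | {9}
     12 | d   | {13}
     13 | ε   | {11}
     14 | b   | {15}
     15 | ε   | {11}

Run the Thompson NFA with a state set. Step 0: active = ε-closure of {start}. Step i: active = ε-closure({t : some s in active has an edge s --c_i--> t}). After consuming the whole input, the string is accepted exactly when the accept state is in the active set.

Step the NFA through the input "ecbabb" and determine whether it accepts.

Answer: ACCEPT

Derivation:
S₀ = ε-closure({0}) = {0}
'e' @ 1: {1,2,4}
'c' @ 2: {5,6}
'b' @ 3: {3,4,7,8,9,10,12,14}  ✓accept
'a' @ 4: {5,6}
'b' @ 5: {3,4,7,8,9,10,12,14}  ✓accept
'b' @ 6: {9,11,15}  ✓accept
final: {9,11,15}; accept 9 in set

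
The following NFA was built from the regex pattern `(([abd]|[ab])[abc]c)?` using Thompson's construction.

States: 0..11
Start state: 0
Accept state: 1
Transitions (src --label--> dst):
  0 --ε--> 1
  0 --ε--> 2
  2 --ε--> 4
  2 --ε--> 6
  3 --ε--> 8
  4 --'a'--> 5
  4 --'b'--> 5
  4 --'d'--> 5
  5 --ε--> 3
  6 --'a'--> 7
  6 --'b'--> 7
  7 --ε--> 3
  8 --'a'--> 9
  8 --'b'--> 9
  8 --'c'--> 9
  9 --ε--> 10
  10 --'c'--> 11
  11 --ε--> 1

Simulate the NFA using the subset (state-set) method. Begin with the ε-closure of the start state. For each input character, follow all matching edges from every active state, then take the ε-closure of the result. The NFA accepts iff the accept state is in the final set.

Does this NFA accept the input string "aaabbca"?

initial (ε-close {0}): {0,1,2,4,6}
'a' @ 1: {3,5,7,8}
'a' @ 2: {9,10}
'a' @ 3: {}  — dead — no transitions
rest 'bbca' ignored (set empty)
end set {} — state 1 not in

Answer: REJECT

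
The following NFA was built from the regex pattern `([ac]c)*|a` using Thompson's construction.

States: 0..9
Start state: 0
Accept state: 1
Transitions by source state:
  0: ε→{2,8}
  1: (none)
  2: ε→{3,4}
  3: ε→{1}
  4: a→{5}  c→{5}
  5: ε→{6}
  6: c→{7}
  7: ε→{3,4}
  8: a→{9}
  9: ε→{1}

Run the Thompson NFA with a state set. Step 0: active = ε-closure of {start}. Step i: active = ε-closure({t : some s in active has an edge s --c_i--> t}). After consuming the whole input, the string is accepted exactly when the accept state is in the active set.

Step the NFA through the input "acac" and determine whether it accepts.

start: ε-closure({0}) = {0,1,2,3,4,8}
'a' @ 1: {1,5,6,9}  [accepting]
'c' @ 2: {1,3,4,7}  [accepting]
'a' @ 3: {5,6}
'c' @ 4: {1,3,4,7}  [accepting]
after full input: {1,3,4,7}  (accept=1 in)

Answer: ACCEPT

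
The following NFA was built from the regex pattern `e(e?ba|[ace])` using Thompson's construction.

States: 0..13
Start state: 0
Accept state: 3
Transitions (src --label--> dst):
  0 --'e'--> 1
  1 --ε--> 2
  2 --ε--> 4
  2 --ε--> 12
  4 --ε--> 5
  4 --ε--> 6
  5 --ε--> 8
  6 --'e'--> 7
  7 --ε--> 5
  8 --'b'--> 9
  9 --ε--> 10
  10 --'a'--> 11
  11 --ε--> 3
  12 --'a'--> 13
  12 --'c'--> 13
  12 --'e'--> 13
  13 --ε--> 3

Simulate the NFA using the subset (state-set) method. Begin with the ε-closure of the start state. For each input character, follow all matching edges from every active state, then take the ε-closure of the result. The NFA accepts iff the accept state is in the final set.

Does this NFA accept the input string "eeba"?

Answer: ACCEPT

Trace:
initial (ε-close {0}): {0}
'e' @ 1: {1,2,4,5,6,8,12}
'e' @ 2: {3,5,7,8,13}  ✓accept
'b' @ 3: {9,10}
'a' @ 4: {3,11}  ✓accept
after full input: {3,11}  (accept=3 in)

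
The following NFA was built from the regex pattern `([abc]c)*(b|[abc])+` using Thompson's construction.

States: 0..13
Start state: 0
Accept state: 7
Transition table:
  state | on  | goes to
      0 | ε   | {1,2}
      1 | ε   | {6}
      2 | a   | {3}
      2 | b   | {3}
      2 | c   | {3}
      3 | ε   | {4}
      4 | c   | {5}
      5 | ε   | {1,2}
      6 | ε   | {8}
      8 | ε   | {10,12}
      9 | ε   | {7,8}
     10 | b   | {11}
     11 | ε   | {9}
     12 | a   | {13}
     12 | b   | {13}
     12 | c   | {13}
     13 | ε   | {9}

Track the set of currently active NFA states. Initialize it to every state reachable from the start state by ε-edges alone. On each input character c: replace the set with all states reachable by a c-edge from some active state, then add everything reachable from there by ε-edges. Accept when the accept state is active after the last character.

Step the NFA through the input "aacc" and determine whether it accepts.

start: ε-closure({0}) = {0,1,2,6,8,10,12}
'a' @ 1: {3,4,7,8,9,10,12,13}  (accept∈set)
'a' @ 2: {7,8,9,10,12,13}  (accept∈set)
'c' @ 3: {7,8,9,10,12,13}  (accept∈set)
'c' @ 4: {7,8,9,10,12,13}  (accept∈set)
end set {7,8,9,10,12,13} — state 7 in

Answer: ACCEPT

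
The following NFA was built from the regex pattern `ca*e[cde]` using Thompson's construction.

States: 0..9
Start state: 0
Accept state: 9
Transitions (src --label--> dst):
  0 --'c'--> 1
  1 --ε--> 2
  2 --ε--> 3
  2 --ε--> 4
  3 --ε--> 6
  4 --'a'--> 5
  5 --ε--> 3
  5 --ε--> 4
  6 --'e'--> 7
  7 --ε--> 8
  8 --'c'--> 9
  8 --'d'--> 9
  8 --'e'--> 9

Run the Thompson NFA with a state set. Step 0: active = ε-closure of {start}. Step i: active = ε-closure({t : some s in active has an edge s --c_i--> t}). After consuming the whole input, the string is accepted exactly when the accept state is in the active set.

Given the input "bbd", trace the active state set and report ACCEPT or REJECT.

start: ε-closure({0}) = {0}
'b' @ 1: {}  — state set empty
rest 'bd' ignored (set empty)
end set {} — state 9 not in

Answer: REJECT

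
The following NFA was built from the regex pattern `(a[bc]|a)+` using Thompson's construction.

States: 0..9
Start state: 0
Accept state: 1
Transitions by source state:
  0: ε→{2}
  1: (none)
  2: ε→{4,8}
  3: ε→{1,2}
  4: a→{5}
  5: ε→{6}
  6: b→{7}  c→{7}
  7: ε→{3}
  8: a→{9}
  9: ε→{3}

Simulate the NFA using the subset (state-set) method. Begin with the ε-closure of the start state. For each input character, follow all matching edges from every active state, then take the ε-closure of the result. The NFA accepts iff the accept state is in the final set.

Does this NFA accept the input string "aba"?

Answer: ACCEPT

Trace:
S₀ = ε-closure({0}) = {0,2,4,8}
'a' @ 1: {1,2,3,4,5,6,8,9}  ✓accept
'b' @ 2: {1,2,3,4,7,8}  ✓accept
'a' @ 3: {1,2,3,4,5,6,8,9}  ✓accept
after full input: {1,2,3,4,5,6,8,9}  (accept=1 in)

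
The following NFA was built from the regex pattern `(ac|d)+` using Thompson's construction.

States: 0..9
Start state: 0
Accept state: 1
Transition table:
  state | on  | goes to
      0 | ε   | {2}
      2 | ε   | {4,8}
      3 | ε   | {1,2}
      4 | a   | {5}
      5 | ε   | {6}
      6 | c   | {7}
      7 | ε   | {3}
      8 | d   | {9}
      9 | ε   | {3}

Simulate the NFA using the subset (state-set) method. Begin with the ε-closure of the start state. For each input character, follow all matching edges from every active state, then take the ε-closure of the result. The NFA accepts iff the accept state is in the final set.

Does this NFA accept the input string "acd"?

Answer: ACCEPT

Derivation:
initial (ε-close {0}): {0,2,4,8}
'a' @ 1: {5,6}
'c' @ 2: {1,2,3,4,7,8}  (accept∈set)
'd' @ 3: {1,2,3,4,8,9}  (accept∈set)
end set {1,2,3,4,8,9} — state 1 in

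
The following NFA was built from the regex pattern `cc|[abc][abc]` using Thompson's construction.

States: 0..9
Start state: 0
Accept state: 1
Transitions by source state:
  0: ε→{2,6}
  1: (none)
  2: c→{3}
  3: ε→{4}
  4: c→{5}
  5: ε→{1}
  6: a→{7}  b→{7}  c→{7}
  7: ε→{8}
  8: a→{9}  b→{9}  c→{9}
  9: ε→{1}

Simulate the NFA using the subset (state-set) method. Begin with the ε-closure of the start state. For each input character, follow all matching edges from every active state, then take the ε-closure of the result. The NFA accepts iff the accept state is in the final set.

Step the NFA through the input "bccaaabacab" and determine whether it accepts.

Answer: REJECT

Steps:
initial (ε-close {0}): {0,2,6}
'b' @ 1: {7,8}
'c' @ 2: {1,9}  [accepting]
'c' @ 3: {}  — state set empty
rest 'aaabacab' ignored (set empty)
final: {}; accept 1 not in set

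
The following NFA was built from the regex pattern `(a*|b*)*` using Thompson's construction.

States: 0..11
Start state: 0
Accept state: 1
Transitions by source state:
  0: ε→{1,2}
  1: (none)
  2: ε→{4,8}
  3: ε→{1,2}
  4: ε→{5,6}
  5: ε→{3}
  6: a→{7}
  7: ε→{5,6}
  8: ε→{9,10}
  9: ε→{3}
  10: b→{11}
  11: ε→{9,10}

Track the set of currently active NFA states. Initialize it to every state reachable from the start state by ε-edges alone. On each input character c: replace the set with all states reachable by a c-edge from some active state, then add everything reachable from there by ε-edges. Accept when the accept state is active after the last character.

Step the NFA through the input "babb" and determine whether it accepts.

Answer: ACCEPT

Steps:
S₀ = ε-closure({0}) = {0,1,2,3,4,5,6,8,9,10}
'b' @ 1: {1,2,3,4,5,6,8,9,10,11}  ✓accept
'a' @ 2: {1,2,3,4,5,6,7,8,9,10}  ✓accept
'b' @ 3: {1,2,3,4,5,6,8,9,10,11}  ✓accept
'b' @ 4: {1,2,3,4,5,6,8,9,10,11}  ✓accept
final: {1,2,3,4,5,6,8,9,10,11}; accept 1 in set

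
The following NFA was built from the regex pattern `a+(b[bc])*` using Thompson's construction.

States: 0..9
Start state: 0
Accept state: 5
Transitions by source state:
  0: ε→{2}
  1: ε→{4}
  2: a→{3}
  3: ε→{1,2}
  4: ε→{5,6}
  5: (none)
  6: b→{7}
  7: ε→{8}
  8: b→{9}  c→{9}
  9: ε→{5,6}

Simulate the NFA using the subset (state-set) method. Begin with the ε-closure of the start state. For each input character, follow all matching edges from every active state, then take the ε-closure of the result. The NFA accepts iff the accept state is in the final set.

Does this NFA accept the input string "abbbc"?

S₀ = ε-closure({0}) = {0,2}
'a' @ 1: {1,2,3,4,5,6}  (accept∈set)
'b' @ 2: {7,8}
'b' @ 3: {5,6,9}  (accept∈set)
'b' @ 4: {7,8}
'c' @ 5: {5,6,9}  (accept∈set)
after full input: {5,6,9}  (accept=5 in)

Answer: ACCEPT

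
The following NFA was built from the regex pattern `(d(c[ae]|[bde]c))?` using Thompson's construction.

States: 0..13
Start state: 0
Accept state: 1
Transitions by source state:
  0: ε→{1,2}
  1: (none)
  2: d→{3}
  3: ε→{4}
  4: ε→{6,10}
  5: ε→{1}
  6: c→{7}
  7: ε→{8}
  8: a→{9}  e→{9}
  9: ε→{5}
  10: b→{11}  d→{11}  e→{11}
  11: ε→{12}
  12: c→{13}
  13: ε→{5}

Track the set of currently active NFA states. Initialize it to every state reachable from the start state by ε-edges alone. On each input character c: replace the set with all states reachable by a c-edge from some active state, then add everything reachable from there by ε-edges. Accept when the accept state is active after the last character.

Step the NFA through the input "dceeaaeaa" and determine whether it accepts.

Answer: REJECT

Trace:
S₀ = ε-closure({0}) = {0,1,2}
'd' @ 1: {3,4,6,10}
'c' @ 2: {7,8}
'e' @ 3: {1,5,9}  ✓accept
'e' @ 4: {}  — no active states
rest 'aaeaa' ignored (set empty)
final: {}; accept 1 not in set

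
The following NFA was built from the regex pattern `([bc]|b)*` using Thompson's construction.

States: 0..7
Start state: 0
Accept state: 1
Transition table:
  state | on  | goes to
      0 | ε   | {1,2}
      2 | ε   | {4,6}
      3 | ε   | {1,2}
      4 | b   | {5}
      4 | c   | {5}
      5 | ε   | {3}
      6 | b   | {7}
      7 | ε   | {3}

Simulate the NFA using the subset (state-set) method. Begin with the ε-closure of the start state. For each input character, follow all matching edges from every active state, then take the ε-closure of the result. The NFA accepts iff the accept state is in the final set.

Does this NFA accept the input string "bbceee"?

start: ε-closure({0}) = {0,1,2,4,6}
'b' @ 1: {1,2,3,4,5,6,7}  (accept∈set)
'b' @ 2: {1,2,3,4,5,6,7}  (accept∈set)
'c' @ 3: {1,2,3,4,5,6}  (accept∈set)
'e' @ 4: {}  — state set empty
rest 'ee' ignored (set empty)
final: {}; accept 1 not in set

Answer: REJECT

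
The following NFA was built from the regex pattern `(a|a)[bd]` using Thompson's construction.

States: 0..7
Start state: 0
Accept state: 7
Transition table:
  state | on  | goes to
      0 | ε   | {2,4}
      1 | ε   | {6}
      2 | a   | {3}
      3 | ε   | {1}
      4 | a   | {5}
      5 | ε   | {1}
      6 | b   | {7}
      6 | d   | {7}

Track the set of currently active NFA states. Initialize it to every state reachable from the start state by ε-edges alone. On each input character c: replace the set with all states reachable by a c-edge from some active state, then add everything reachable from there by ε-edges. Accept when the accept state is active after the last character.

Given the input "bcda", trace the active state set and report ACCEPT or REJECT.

S₀ = ε-closure({0}) = {0,2,4}
'b' @ 1: {}  — no active states
rest 'cda' ignored (set empty)
end set {} — state 7 not in

Answer: REJECT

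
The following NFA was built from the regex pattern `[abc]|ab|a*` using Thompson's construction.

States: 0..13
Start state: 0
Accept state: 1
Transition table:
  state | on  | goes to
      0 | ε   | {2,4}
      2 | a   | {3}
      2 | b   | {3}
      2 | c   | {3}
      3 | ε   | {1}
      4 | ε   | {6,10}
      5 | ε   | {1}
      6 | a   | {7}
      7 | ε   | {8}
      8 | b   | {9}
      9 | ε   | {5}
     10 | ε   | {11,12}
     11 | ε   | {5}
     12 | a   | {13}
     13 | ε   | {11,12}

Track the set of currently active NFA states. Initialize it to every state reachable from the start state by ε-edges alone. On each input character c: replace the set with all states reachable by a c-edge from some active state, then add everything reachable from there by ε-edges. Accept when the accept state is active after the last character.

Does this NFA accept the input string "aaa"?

S₀ = ε-closure({0}) = {0,1,2,4,5,6,10,11,12}
'a' @ 1: {1,3,5,7,8,11,12,13}  (accept∈set)
'a' @ 2: {1,5,11,12,13}  (accept∈set)
'a' @ 3: {1,5,11,12,13}  (accept∈set)
final: {1,5,11,12,13}; accept 1 in set

Answer: ACCEPT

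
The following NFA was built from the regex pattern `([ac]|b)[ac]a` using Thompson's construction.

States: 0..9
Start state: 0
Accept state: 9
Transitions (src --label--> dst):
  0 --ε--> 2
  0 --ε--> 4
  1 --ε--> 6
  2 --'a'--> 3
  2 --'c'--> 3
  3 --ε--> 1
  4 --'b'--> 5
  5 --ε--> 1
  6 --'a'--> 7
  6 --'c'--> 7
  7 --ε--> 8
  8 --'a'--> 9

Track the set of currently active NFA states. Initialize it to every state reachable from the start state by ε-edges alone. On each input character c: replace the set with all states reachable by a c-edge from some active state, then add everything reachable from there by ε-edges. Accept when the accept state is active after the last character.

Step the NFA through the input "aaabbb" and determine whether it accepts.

S₀ = ε-closure({0}) = {0,2,4}
'a' @ 1: {1,3,6}
'a' @ 2: {7,8}
'a' @ 3: {9}  (accept∈set)
'b' @ 4: {}  — state set empty
rest 'bb' ignored (set empty)
after full input: {}  (accept=9 not in)

Answer: REJECT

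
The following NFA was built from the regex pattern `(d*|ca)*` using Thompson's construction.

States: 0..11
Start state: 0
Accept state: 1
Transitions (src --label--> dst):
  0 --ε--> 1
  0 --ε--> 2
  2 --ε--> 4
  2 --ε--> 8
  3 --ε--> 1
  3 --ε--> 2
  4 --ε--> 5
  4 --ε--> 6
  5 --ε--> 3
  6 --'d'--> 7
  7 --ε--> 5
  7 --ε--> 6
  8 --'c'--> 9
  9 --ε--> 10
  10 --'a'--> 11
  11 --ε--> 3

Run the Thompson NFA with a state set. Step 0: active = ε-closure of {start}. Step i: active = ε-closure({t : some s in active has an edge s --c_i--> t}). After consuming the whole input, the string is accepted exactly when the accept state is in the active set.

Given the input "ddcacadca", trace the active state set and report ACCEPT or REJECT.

Answer: ACCEPT

Steps:
initial (ε-close {0}): {0,1,2,3,4,5,6,8}
'd' @ 1: {1,2,3,4,5,6,7,8}  [accepting]
'd' @ 2: {1,2,3,4,5,6,7,8}  [accepting]
'c' @ 3: {9,10}
'a' @ 4: {1,2,3,4,5,6,8,11}  [accepting]
'c' @ 5: {9,10}
'a' @ 6: {1,2,3,4,5,6,8,11}  [accepting]
'd' @ 7: {1,2,3,4,5,6,7,8}  [accepting]
'c' @ 8: {9,10}
'a' @ 9: {1,2,3,4,5,6,8,11}  [accepting]
final: {1,2,3,4,5,6,8,11}; accept 1 in set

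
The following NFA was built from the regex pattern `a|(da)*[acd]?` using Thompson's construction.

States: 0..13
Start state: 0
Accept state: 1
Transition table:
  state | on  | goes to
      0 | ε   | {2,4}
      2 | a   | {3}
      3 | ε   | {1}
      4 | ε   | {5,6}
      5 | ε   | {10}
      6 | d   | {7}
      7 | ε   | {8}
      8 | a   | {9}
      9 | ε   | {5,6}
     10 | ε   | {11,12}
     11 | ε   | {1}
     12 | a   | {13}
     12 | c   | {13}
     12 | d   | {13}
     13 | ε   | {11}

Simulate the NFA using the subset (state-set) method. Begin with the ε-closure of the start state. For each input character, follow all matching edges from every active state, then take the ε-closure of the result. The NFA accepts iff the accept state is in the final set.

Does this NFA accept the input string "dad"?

Answer: ACCEPT

Derivation:
initial (ε-close {0}): {0,1,2,4,5,6,10,11,12}
'd' @ 1: {1,7,8,11,13}  ✓accept
'a' @ 2: {1,5,6,9,10,11,12}  ✓accept
'd' @ 3: {1,7,8,11,13}  ✓accept
final: {1,7,8,11,13}; accept 1 in set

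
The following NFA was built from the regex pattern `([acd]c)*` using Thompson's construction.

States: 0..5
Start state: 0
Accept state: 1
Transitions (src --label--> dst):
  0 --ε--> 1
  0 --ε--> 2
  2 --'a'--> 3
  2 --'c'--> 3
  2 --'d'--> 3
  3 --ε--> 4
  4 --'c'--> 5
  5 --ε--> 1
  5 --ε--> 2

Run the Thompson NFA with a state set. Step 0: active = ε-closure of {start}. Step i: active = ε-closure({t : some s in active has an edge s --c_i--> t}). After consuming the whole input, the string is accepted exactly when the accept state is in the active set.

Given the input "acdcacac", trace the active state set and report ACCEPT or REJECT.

Answer: ACCEPT

Derivation:
initial (ε-close {0}): {0,1,2}
'a' @ 1: {3,4}
'c' @ 2: {1,2,5}  (accept∈set)
'd' @ 3: {3,4}
'c' @ 4: {1,2,5}  (accept∈set)
'a' @ 5: {3,4}
'c' @ 6: {1,2,5}  (accept∈set)
'a' @ 7: {3,4}
'c' @ 8: {1,2,5}  (accept∈set)
end set {1,2,5} — state 1 in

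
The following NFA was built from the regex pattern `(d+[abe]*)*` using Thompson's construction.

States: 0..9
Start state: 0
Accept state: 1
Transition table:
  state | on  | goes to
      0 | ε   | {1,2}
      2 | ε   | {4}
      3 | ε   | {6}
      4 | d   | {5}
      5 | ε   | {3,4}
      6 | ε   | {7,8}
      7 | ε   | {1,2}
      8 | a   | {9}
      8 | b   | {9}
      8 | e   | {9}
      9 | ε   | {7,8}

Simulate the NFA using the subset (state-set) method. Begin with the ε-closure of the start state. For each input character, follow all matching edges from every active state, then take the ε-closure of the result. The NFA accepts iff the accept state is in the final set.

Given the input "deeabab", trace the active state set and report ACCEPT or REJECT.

start: ε-closure({0}) = {0,1,2,4}
'd' @ 1: {1,2,3,4,5,6,7,8}  (accept∈set)
'e' @ 2: {1,2,4,7,8,9}  (accept∈set)
'e' @ 3: {1,2,4,7,8,9}  (accept∈set)
'a' @ 4: {1,2,4,7,8,9}  (accept∈set)
'b' @ 5: {1,2,4,7,8,9}  (accept∈set)
'a' @ 6: {1,2,4,7,8,9}  (accept∈set)
'b' @ 7: {1,2,4,7,8,9}  (accept∈set)
after full input: {1,2,4,7,8,9}  (accept=1 in)

Answer: ACCEPT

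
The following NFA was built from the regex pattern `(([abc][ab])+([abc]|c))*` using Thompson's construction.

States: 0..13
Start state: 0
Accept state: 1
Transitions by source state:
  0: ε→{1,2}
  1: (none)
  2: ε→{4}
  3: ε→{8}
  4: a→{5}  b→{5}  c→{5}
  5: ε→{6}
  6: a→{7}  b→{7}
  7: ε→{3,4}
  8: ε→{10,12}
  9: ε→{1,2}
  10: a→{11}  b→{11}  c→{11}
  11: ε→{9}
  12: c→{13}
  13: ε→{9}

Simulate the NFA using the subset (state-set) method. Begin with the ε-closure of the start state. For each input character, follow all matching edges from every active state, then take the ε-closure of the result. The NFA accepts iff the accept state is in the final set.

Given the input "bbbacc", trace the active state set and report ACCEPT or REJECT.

Answer: REJECT

Trace:
start: ε-closure({0}) = {0,1,2,4}
'b' @ 1: {5,6}
'b' @ 2: {3,4,7,8,10,12}
'b' @ 3: {1,2,4,5,6,9,11}  ✓accept
'a' @ 4: {3,4,5,6,7,8,10,12}
'c' @ 5: {1,2,4,5,6,9,11,13}  ✓accept
'c' @ 6: {5,6}
final: {5,6}; accept 1 not in set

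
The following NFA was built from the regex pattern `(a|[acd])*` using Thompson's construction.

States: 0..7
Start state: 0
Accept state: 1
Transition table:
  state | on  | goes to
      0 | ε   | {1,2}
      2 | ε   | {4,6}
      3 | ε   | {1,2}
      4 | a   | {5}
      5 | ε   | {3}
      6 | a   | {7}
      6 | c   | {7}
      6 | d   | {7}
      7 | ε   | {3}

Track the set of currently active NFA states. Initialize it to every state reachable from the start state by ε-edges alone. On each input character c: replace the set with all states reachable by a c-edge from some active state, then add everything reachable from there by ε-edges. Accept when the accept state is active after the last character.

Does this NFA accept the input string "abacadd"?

Answer: REJECT

Trace:
initial (ε-close {0}): {0,1,2,4,6}
'a' @ 1: {1,2,3,4,5,6,7}  ✓accept
'b' @ 2: {}  — state set empty
rest 'acadd' ignored (set empty)
after full input: {}  (accept=1 not in)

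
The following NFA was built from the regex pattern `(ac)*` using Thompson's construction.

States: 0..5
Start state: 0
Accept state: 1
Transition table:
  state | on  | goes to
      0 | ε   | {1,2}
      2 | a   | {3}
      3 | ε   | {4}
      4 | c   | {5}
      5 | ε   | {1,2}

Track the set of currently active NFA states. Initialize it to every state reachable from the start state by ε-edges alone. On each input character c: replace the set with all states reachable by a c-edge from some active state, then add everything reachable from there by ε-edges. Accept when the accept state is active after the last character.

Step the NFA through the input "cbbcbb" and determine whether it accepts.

S₀ = ε-closure({0}) = {0,1,2}
'c' @ 1: {}  — no active states
rest 'bbcbb' ignored (set empty)
end set {} — state 1 not in

Answer: REJECT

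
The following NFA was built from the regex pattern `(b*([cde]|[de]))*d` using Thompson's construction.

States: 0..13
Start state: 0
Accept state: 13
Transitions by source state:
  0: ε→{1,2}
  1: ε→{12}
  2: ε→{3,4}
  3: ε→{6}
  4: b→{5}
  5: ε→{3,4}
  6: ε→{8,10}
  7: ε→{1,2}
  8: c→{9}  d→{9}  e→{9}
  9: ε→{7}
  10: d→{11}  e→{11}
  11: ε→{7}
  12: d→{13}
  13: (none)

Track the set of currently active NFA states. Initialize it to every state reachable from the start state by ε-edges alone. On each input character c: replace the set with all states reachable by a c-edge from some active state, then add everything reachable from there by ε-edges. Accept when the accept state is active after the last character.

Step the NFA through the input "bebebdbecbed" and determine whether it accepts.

Answer: ACCEPT

Derivation:
S₀ = ε-closure({0}) = {0,1,2,3,4,6,8,10,12}
'b' @ 1: {3,4,5,6,8,10}
'e' @ 2: {1,2,3,4,6,7,8,9,10,11,12}
'b' @ 3: {3,4,5,6,8,10}
'e' @ 4: {1,2,3,4,6,7,8,9,10,11,12}
'b' @ 5: {3,4,5,6,8,10}
'd' @ 6: {1,2,3,4,6,7,8,9,10,11,12}
'b' @ 7: {3,4,5,6,8,10}
'e' @ 8: {1,2,3,4,6,7,8,9,10,11,12}
'c' @ 9: {1,2,3,4,6,7,8,9,10,12}
'b' @ 10: {3,4,5,6,8,10}
'e' @ 11: {1,2,3,4,6,7,8,9,10,11,12}
'd' @ 12: {1,2,3,4,6,7,8,9,10,11,12,13}  (accept∈set)
final: {1,2,3,4,6,7,8,9,10,11,12,13}; accept 13 in set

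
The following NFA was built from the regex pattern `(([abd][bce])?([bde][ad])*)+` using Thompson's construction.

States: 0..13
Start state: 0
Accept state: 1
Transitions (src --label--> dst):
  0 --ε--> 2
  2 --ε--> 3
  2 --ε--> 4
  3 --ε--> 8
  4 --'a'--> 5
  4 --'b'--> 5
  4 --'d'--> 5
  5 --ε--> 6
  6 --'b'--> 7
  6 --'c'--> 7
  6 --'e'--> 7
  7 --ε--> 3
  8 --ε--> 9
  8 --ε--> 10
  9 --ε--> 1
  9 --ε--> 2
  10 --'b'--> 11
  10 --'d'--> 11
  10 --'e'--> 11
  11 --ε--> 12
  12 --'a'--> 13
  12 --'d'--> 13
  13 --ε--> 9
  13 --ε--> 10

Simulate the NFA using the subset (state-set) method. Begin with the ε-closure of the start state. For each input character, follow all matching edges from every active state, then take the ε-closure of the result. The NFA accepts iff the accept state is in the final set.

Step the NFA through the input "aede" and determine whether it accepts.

Answer: ACCEPT

Trace:
start: ε-closure({0}) = {0,1,2,3,4,8,9,10}
'a' @ 1: {5,6}
'e' @ 2: {1,2,3,4,7,8,9,10}  ✓accept
'd' @ 3: {5,6,11,12}
'e' @ 4: {1,2,3,4,7,8,9,10}  ✓accept
after full input: {1,2,3,4,7,8,9,10}  (accept=1 in)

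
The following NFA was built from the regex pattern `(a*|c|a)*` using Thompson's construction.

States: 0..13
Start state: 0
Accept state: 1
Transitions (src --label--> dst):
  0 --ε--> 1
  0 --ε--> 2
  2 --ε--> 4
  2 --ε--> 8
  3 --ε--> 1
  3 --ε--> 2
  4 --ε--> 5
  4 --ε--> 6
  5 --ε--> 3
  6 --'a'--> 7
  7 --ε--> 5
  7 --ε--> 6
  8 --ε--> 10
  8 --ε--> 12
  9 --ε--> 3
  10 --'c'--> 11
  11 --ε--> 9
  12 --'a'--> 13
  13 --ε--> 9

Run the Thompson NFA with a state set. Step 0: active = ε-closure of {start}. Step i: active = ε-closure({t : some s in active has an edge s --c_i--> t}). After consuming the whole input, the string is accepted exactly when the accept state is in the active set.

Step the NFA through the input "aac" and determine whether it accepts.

S₀ = ε-closure({0}) = {0,1,2,3,4,5,6,8,10,12}
'a' @ 1: {1,2,3,4,5,6,7,8,9,10,12,13}  (accept∈set)
'a' @ 2: {1,2,3,4,5,6,7,8,9,10,12,13}  (accept∈set)
'c' @ 3: {1,2,3,4,5,6,8,9,10,11,12}  (accept∈set)
end set {1,2,3,4,5,6,8,9,10,11,12} — state 1 in

Answer: ACCEPT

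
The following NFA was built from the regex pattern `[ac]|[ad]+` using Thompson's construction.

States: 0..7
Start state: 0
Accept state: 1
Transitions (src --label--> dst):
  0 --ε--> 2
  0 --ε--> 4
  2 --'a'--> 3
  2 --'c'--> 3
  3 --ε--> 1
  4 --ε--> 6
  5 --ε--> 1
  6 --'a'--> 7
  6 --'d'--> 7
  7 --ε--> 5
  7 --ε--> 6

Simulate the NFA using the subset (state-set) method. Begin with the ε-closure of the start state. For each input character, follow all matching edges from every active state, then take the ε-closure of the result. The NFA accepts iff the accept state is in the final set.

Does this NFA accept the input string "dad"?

start: ε-closure({0}) = {0,2,4,6}
'd' @ 1: {1,5,6,7}  (accept∈set)
'a' @ 2: {1,5,6,7}  (accept∈set)
'd' @ 3: {1,5,6,7}  (accept∈set)
end set {1,5,6,7} — state 1 in

Answer: ACCEPT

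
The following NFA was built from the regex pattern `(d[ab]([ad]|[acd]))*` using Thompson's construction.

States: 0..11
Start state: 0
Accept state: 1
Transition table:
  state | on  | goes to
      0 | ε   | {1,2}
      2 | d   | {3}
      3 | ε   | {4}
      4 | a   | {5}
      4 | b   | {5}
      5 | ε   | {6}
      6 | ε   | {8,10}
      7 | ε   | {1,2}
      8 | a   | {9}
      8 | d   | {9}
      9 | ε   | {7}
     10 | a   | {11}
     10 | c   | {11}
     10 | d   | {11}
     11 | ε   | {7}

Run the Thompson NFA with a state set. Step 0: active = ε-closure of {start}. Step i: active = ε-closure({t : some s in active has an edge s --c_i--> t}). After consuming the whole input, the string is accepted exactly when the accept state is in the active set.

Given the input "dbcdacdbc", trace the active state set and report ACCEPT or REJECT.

S₀ = ε-closure({0}) = {0,1,2}
'd' @ 1: {3,4}
'b' @ 2: {5,6,8,10}
'c' @ 3: {1,2,7,11}  [accepting]
'd' @ 4: {3,4}
'a' @ 5: {5,6,8,10}
'c' @ 6: {1,2,7,11}  [accepting]
'd' @ 7: {3,4}
'b' @ 8: {5,6,8,10}
'c' @ 9: {1,2,7,11}  [accepting]
after full input: {1,2,7,11}  (accept=1 in)

Answer: ACCEPT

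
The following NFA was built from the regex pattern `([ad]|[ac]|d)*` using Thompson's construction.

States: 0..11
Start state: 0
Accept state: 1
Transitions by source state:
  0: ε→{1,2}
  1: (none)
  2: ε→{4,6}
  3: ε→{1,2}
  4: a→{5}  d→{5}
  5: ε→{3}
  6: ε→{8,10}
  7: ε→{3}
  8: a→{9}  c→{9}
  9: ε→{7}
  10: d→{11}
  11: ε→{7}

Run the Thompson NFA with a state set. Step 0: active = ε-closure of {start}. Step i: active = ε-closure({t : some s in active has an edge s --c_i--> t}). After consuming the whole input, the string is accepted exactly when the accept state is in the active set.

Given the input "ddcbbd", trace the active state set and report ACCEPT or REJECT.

Answer: REJECT

Steps:
S₀ = ε-closure({0}) = {0,1,2,4,6,8,10}
'd' @ 1: {1,2,3,4,5,6,7,8,10,11}  (accept∈set)
'd' @ 2: {1,2,3,4,5,6,7,8,10,11}  (accept∈set)
'c' @ 3: {1,2,3,4,6,7,8,9,10}  (accept∈set)
'b' @ 4: {}  — no active states
rest 'bd' ignored (set empty)
final: {}; accept 1 not in set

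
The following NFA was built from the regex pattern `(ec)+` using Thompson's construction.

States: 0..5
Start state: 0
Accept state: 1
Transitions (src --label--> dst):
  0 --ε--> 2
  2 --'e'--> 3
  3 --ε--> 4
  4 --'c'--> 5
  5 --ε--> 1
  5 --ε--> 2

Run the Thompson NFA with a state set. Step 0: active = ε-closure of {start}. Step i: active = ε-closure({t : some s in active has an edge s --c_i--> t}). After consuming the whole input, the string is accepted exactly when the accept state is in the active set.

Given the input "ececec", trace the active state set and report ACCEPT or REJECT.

initial (ε-close {0}): {0,2}
'e' @ 1: {3,4}
'c' @ 2: {1,2,5}  (accept∈set)
'e' @ 3: {3,4}
'c' @ 4: {1,2,5}  (accept∈set)
'e' @ 5: {3,4}
'c' @ 6: {1,2,5}  (accept∈set)
end set {1,2,5} — state 1 in

Answer: ACCEPT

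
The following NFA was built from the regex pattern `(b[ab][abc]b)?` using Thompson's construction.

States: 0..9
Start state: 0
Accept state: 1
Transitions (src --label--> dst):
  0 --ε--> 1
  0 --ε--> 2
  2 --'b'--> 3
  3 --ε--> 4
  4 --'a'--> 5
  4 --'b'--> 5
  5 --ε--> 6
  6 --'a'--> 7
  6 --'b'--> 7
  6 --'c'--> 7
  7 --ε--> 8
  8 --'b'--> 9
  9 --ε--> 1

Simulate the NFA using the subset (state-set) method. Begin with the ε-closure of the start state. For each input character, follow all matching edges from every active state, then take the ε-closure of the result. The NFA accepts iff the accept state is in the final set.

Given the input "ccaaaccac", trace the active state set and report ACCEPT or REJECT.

Answer: REJECT

Trace:
initial (ε-close {0}): {0,1,2}
'c' @ 1: {}  — no active states
rest 'caaaccac' ignored (set empty)
end set {} — state 1 not in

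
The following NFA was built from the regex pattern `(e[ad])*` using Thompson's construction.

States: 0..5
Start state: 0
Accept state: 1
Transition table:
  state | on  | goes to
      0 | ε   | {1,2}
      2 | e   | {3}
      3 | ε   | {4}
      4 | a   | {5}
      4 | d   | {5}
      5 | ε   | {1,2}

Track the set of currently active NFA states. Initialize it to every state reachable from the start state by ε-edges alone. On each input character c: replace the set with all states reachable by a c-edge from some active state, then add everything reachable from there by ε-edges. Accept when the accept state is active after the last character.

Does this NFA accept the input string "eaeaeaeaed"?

Answer: ACCEPT

Trace:
initial (ε-close {0}): {0,1,2}
'e' @ 1: {3,4}
'a' @ 2: {1,2,5}  [accepting]
'e' @ 3: {3,4}
'a' @ 4: {1,2,5}  [accepting]
'e' @ 5: {3,4}
'a' @ 6: {1,2,5}  [accepting]
'e' @ 7: {3,4}
'a' @ 8: {1,2,5}  [accepting]
'e' @ 9: {3,4}
'd' @ 10: {1,2,5}  [accepting]
final: {1,2,5}; accept 1 in set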